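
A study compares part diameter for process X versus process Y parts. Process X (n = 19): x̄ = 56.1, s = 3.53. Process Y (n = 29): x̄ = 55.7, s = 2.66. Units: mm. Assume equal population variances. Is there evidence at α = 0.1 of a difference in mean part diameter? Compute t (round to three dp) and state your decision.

t = 0.447; fail to reject H0

Let group 1 = process X, group 2 = process Y. H0: μ_1 = μ_2; H1: μ_1 ≠ μ_2 (two-sample pooled-variance t-test, two-sided).
s_p² = [(19−1)·3.53² + (29−1)·2.66²]/(19+29−2) = 9.18289
t = (56.1 − 55.7)/√[9.18289·(1/19 + 1/29)] = 0.447
df = n₁ + n₂ − 2 = 46
Two-sided p-value ≈ 0.657
Since p ≈ 0.657 > α = 0.1, fail to reject H0; the evidence is not statistically significant.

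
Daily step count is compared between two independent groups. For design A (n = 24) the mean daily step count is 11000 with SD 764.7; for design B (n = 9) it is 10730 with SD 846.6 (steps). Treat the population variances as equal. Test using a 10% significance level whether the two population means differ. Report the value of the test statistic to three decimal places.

Let group 1 = design A, group 2 = design B. H0: μ_1 = μ_2; H1: μ_1 ≠ μ_2 (two-sample pooled-variance t-test, two-sided).
s_p² = [(24−1)·764.7² + (9−1)·846.6²]/(24+9−2) = 618822
t = (11000 − 10730)/√[618822·(1/24 + 1/9)] = 0.878
df = n₁ + n₂ − 2 = 31
Two-sided p-value ≈ 0.3866
Since p ≈ 0.3866 > α = 0.1, fail to reject H0; the evidence is not statistically significant.

0.878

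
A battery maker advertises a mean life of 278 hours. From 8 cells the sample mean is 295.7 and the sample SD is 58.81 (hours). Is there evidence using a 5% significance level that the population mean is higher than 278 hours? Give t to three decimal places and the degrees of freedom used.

t = 0.851, df = 7

H0: μ = 278; H1: μ > 278 (one-sample t-test, right-tailed).
t = (x̄ − μ₀)/(s/√n) = (295.7 − 278)/(58.81/√8) = 0.851
df = n − 1 = 7
p-value = P(T ≥ 0.851) ≈ 0.211
Since p ≈ 0.211 > α = 0.05, fail to reject H0; the data do not provide sufficient evidence against H0.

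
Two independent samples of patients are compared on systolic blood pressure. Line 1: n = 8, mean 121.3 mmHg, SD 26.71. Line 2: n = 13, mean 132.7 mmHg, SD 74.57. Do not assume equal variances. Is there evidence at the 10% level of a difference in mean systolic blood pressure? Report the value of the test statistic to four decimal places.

-0.5014

Let group 1 = line 1, group 2 = line 2. H0: μ_1 = μ_2; H1: μ_1 ≠ μ_2 (Welch's two-sample t-test, two-sided).
t = (x̄_1 − x̄_2)/√(s_1²/n_1 + s_2²/n_2) = (121.3 − 132.7)/√(26.71²/8 + 74.57²/13) = -0.5014
Welch–Satterthwaite df ≈ 16.31
Two-sided p-value ≈ 0.6228
Since p ≈ 0.6228 > α = 0.1, fail to reject H0; the data do not provide sufficient evidence against H0.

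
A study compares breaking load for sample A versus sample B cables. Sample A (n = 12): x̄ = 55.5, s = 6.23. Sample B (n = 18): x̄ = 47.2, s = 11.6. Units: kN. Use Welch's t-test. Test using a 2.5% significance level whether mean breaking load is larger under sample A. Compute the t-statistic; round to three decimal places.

2.536

Let group 1 = sample A, group 2 = sample B. H0: μ_1 = μ_2; H1: μ_1 > μ_2 (Welch's two-sample t-test, right-tailed).
t = (x̄_1 − x̄_2)/√(s_1²/n_1 + s_2²/n_2) = (55.5 − 47.2)/√(6.23²/12 + 11.6²/18) = 2.536
Welch–Satterthwaite df ≈ 27.06
p-value = P(T ≥ 2.536) ≈ 0.0086
Since p ≈ 0.0086 < α = 0.025, reject H0; the evidence is statistically significant.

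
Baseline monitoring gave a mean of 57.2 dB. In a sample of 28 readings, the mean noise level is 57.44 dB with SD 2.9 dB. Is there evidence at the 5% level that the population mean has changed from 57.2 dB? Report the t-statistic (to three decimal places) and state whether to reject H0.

H0: μ = 57.2; H1: μ ≠ 57.2 (one-sample t-test, two-sided).
t = (x̄ − μ₀)/(s/√n) = (57.44 − 57.2)/(2.9/√28) = 0.438
df = n − 1 = 27
Two-sided p-value ≈ 0.665
Since p ≈ 0.665 > α = 0.05, fail to reject H0; the data do not provide sufficient evidence against H0.

t = 0.438; fail to reject H0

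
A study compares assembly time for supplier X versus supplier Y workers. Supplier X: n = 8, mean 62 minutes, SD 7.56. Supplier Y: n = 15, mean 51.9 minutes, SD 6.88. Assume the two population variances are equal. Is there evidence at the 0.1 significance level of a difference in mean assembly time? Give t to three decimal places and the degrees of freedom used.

t = 3.243, df = 21

Let group 1 = supplier X, group 2 = supplier Y. H0: μ_1 = μ_2; H1: μ_1 ≠ μ_2 (two-sample pooled-variance t-test, two-sided).
s_p² = [(8−1)·7.56² + (15−1)·6.88²]/(8+15−2) = 50.6075
t = (62 − 51.9)/√[50.6075·(1/8 + 1/15)] = 3.243
df = n₁ + n₂ − 2 = 21
Two-sided p-value ≈ 0.004
Since p ≈ 0.004 < α = 0.1, reject H0; the data support H1.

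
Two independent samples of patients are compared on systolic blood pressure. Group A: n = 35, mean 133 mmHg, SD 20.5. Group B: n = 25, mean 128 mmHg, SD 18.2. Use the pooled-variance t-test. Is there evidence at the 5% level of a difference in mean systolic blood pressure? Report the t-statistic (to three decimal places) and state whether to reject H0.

Let group 1 = group A, group 2 = group B. H0: μ_1 = μ_2; H1: μ_1 ≠ μ_2 (two-sample pooled-variance t-test, two-sided).
s_p² = [(35−1)·20.5² + (25−1)·18.2²]/(35+25−2) = 383.418
t = (133 − 128)/√[383.418·(1/35 + 1/25)] = 0.975
df = n₁ + n₂ − 2 = 58
Two-sided p-value ≈ 0.3335
Since p ≈ 0.3335 > α = 0.05, fail to reject H0; the evidence is not statistically significant.

t = 0.975; fail to reject H0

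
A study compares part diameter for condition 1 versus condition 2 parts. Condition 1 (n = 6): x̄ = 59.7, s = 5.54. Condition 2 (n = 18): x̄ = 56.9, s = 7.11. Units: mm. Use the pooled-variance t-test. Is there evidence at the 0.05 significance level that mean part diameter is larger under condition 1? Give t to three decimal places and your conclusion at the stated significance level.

Let group 1 = condition 1, group 2 = condition 2. H0: μ_1 = μ_2; H1: μ_1 > μ_2 (two-sample pooled-variance t-test, right-tailed).
s_p² = [(6−1)·5.54² + (18−1)·7.11²]/(6+18−2) = 46.0384
t = (59.7 − 56.9)/√[46.0384·(1/6 + 1/18)] = 0.875
df = n₁ + n₂ − 2 = 22
p-value = P(T ≥ 0.875) ≈ 0.195
Since p ≈ 0.195 > α = 0.05, fail to reject H0; the evidence is not statistically significant.

t = 0.875; fail to reject H0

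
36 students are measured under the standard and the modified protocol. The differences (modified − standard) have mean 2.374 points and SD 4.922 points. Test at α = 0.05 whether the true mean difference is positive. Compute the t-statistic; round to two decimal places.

2.89

H0: μ_d = 0; H1: μ_d > 0 (paired t-test on the differences, right-tailed).
t = d̄/(s_d/√n) = 2.374/(4.922/√36) = 2.89
df = n − 1 = 35
p-value = P(T ≥ 2.89) ≈ 0.003
Since p ≈ 0.003 < α = 0.05, reject H0; the evidence is statistically significant.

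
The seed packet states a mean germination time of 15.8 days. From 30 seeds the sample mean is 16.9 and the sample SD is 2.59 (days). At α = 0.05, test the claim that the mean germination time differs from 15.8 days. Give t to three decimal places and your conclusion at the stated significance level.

H0: μ = 15.8; H1: μ ≠ 15.8 (one-sample t-test, two-sided).
t = (x̄ − μ₀)/(s/√n) = (16.9 − 15.8)/(2.59/√30) = 2.326
df = n − 1 = 29
Two-sided p-value ≈ 0.0272
Since p ≈ 0.0272 < α = 0.05, reject H0; the data support H1.

t = 2.326; reject H0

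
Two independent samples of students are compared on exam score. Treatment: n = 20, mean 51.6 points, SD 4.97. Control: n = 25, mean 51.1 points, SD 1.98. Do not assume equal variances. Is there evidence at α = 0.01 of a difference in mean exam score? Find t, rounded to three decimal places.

0.424

Let group 1 = treatment, group 2 = control. H0: μ_1 = μ_2; H1: μ_1 ≠ μ_2 (Welch's two-sample t-test, two-sided).
t = (x̄_1 − x̄_2)/√(s_1²/n_1 + s_2²/n_2) = (51.6 − 51.1)/√(4.97²/20 + 1.98²/25) = 0.424
Welch–Satterthwaite df ≈ 23.83
Two-sided p-value ≈ 0.676
Since p ≈ 0.676 > α = 0.01, fail to reject H0; the data do not provide sufficient evidence against H0.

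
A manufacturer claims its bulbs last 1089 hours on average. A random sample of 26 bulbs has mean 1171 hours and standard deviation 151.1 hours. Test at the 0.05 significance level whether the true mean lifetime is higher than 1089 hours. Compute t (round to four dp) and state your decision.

t = 2.7672; reject H0

H0: μ = 1089; H1: μ > 1089 (one-sample t-test, right-tailed).
t = (x̄ − μ₀)/(s/√n) = (1171 − 1089)/(151.1/√26) = 2.7672
df = n − 1 = 25
p-value = P(T ≥ 2.7672) ≈ 0.005
Since p ≈ 0.005 < α = 0.05, reject H0; the evidence is statistically significant.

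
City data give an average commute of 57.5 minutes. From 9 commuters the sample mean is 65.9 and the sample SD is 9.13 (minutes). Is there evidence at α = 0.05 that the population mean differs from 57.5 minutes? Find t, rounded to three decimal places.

H0: μ = 57.5; H1: μ ≠ 57.5 (one-sample t-test, two-sided).
t = (x̄ − μ₀)/(s/√n) = (65.9 − 57.5)/(9.13/√9) = 2.760
df = n − 1 = 8
Two-sided p-value ≈ 0.025
Since p ≈ 0.025 < α = 0.05, reject H0; the data support H1.

2.760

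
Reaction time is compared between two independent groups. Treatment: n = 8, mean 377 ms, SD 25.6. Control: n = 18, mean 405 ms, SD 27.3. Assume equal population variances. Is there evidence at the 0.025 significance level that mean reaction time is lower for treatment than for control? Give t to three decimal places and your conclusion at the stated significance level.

t = -2.457; reject H0

Let group 1 = treatment, group 2 = control. H0: μ_1 = μ_2; H1: μ_1 < μ_2 (two-sample pooled-variance t-test, left-tailed).
s_p² = [(8−1)·25.6² + (18−1)·27.3²]/(8+18−2) = 719.06
t = (377 − 405)/√[719.06·(1/8 + 1/18)] = -2.457
df = n₁ + n₂ − 2 = 24
p-value = P(T ≤ -2.457) ≈ 0.011
Since p ≈ 0.011 < α = 0.025, reject H0; the data support H1.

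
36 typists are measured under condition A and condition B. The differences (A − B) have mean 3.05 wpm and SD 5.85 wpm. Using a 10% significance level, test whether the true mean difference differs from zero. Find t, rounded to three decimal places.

3.128

H0: μ_d = 0; H1: μ_d ≠ 0 (paired t-test on the differences, two-sided).
t = d̄/(s_d/√n) = 3.05/(5.85/√36) = 3.128
df = n − 1 = 35
Two-sided p-value ≈ 0.0035
Since p ≈ 0.0035 < α = 0.1, reject H0; the data support H1.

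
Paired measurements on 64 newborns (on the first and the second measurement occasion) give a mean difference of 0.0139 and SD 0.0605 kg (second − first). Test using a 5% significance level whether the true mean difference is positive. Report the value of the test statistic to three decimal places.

1.838

H0: μ_d = 0; H1: μ_d > 0 (paired t-test on the differences, right-tailed).
t = d̄/(s_d/√n) = 0.0139/(0.0605/√64) = 1.838
df = n − 1 = 63
p-value = P(T ≥ 1.838) ≈ 0.0354
Since p ≈ 0.0354 < α = 0.05, reject H0; the evidence is statistically significant.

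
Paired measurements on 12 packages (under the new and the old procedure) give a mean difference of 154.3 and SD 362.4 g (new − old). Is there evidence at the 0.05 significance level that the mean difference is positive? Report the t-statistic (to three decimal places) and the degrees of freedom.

t = 1.475, df = 11

H0: μ_d = 0; H1: μ_d > 0 (paired t-test on the differences, right-tailed).
t = d̄/(s_d/√n) = 154.3/(362.4/√12) = 1.475
df = n − 1 = 11
p-value = P(T ≥ 1.475) ≈ 0.084
Since p ≈ 0.084 > α = 0.05, fail to reject H0; the evidence is not statistically significant.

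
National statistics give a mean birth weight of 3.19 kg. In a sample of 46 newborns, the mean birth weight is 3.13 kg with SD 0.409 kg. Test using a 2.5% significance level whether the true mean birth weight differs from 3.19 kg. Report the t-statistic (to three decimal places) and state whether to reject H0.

H0: μ = 3.19; H1: μ ≠ 3.19 (one-sample t-test, two-sided).
t = (x̄ − μ₀)/(s/√n) = (3.13 − 3.19)/(0.409/√46) = -0.995
df = n − 1 = 45
Two-sided p-value ≈ 0.3251
Since p ≈ 0.3251 > α = 0.025, fail to reject H0; the data do not provide sufficient evidence against H0.

t = -0.995; fail to reject H0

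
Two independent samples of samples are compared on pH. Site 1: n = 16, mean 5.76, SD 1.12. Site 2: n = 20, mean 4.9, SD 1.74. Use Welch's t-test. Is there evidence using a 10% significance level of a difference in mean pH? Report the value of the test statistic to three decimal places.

Let group 1 = site 1, group 2 = site 2. H0: μ_1 = μ_2; H1: μ_1 ≠ μ_2 (Welch's two-sample t-test, two-sided).
t = (x̄_1 − x̄_2)/√(s_1²/n_1 + s_2²/n_2) = (5.76 − 4.9)/√(1.12²/16 + 1.74²/20) = 1.794
Welch–Satterthwaite df ≈ 32.68
Two-sided p-value ≈ 0.0821
Since p ≈ 0.0821 < α = 0.1, reject H0; the evidence is statistically significant.

1.794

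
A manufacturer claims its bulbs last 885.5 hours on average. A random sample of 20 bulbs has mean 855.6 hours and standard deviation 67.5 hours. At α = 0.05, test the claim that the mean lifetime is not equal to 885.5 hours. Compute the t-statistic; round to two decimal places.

-1.98

H0: μ = 885.5; H1: μ ≠ 885.5 (one-sample t-test, two-sided).
t = (x̄ − μ₀)/(s/√n) = (855.6 − 885.5)/(67.5/√20) = -1.98
df = n − 1 = 19
Two-sided p-value ≈ 0.0623
Since p ≈ 0.0623 > α = 0.05, fail to reject H0; the data do not provide sufficient evidence against H0.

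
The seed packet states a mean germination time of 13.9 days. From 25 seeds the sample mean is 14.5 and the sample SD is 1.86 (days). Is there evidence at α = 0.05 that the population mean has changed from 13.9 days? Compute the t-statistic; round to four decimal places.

H0: μ = 13.9; H1: μ ≠ 13.9 (one-sample t-test, two-sided).
t = (x̄ − μ₀)/(s/√n) = (14.5 − 13.9)/(1.86/√25) = 1.6129
df = n − 1 = 24
Two-sided p-value ≈ 0.1198
Since p ≈ 0.1198 > α = 0.05, fail to reject H0; the data do not provide sufficient evidence against H0.

1.6129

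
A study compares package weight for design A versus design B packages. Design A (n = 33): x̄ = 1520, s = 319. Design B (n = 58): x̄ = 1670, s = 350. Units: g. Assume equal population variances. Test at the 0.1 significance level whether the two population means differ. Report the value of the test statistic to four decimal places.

Let group 1 = design A, group 2 = design B. H0: μ_1 = μ_2; H1: μ_1 ≠ μ_2 (two-sample pooled-variance t-test, two-sided).
s_p² = [(33−1)·319² + (58−1)·350²]/(33+58−2) = 115043
t = (1520 − 1670)/√[115043·(1/33 + 1/58)] = -2.0282
df = n₁ + n₂ − 2 = 89
Two-sided p-value ≈ 0.0455
Since p ≈ 0.0455 < α = 0.1, reject H0; the data support H1.

-2.0282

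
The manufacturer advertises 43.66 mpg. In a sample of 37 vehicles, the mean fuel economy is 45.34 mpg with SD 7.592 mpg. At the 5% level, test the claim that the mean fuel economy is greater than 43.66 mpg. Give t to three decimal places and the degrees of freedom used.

t = 1.346, df = 36

H0: μ = 43.66; H1: μ > 43.66 (one-sample t-test, right-tailed).
t = (x̄ − μ₀)/(s/√n) = (45.34 − 43.66)/(7.592/√37) = 1.346
df = n − 1 = 36
p-value = P(T ≥ 1.346) ≈ 0.0934
Since p ≈ 0.0934 > α = 0.05, fail to reject H0; the evidence is not statistically significant.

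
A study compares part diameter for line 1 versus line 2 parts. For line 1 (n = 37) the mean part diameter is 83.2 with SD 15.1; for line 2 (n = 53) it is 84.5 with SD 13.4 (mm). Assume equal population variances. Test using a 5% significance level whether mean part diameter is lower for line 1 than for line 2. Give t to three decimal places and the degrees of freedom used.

Let group 1 = line 1, group 2 = line 2. H0: μ_1 = μ_2; H1: μ_1 < μ_2 (two-sample pooled-variance t-test, left-tailed).
s_p² = [(37−1)·15.1² + (53−1)·13.4²]/(37+53−2) = 199.38
t = (83.2 − 84.5)/√[199.38·(1/37 + 1/53)] = -0.430
df = n₁ + n₂ − 2 = 88
p-value = P(T ≤ -0.430) ≈ 0.334
Since p ≈ 0.334 > α = 0.05, fail to reject H0; the data do not provide sufficient evidence against H0.

t = -0.430, df = 88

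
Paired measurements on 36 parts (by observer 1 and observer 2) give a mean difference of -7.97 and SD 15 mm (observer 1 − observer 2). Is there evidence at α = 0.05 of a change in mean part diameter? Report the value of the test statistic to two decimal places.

-3.19

H0: μ_d = 0; H1: μ_d ≠ 0 (paired t-test on the differences, two-sided).
t = d̄/(s_d/√n) = -7.97/(15/√36) = -3.19
df = n − 1 = 35
Two-sided p-value ≈ 0.003
Since p ≈ 0.003 < α = 0.05, reject H0; the evidence is statistically significant.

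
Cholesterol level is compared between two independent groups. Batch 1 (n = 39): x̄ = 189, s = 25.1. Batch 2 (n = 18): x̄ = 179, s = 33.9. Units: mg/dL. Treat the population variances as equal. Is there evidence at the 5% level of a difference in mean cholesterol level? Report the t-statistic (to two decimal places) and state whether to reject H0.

Let group 1 = batch 1, group 2 = batch 2. H0: μ_1 = μ_2; H1: μ_1 ≠ μ_2 (two-sample pooled-variance t-test, two-sided).
s_p² = [(39−1)·25.1² + (18−1)·33.9²]/(39+18−2) = 790.49
t = (189 − 179)/√[790.49·(1/39 + 1/18)] = 1.25
df = n₁ + n₂ − 2 = 55
Two-sided p-value ≈ 0.217
Since p ≈ 0.217 > α = 0.05, fail to reject H0; the data do not provide sufficient evidence against H0.

t = 1.25; fail to reject H0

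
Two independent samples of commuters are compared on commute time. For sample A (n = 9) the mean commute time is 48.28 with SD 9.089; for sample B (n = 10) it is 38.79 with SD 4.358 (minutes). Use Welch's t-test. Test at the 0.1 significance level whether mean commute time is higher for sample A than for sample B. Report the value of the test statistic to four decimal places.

Let group 1 = sample A, group 2 = sample B. H0: μ_1 = μ_2; H1: μ_1 > μ_2 (Welch's two-sample t-test, right-tailed).
t = (x̄_1 − x̄_2)/√(s_1²/n_1 + s_2²/n_2) = (48.28 − 38.79)/√(9.089²/9 + 4.358²/10) = 2.8512
Welch–Satterthwaite df ≈ 11.23
p-value = P(T ≥ 2.8512) ≈ 0.008
Since p ≈ 0.008 < α = 0.1, reject H0; the evidence is statistically significant.

2.8512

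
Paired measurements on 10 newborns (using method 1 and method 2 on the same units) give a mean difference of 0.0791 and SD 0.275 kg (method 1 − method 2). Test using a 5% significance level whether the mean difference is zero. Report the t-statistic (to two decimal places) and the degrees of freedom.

t = 0.91, df = 9

H0: μ_d = 0; H1: μ_d ≠ 0 (paired t-test on the differences, two-sided).
t = d̄/(s_d/√n) = 0.0791/(0.275/√10) = 0.91
df = n − 1 = 9
Two-sided p-value ≈ 0.387
Since p ≈ 0.387 > α = 0.05, fail to reject H0; the evidence is not statistically significant.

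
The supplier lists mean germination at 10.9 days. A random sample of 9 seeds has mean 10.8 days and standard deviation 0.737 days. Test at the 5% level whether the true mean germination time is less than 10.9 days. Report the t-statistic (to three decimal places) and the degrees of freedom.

t = -0.407, df = 8

H0: μ = 10.9; H1: μ < 10.9 (one-sample t-test, left-tailed).
t = (x̄ − μ₀)/(s/√n) = (10.8 − 10.9)/(0.737/√9) = -0.407
df = n − 1 = 8
p-value = P(T ≤ -0.407) ≈ 0.3473
Since p ≈ 0.3473 > α = 0.05, fail to reject H0; the evidence is not statistically significant.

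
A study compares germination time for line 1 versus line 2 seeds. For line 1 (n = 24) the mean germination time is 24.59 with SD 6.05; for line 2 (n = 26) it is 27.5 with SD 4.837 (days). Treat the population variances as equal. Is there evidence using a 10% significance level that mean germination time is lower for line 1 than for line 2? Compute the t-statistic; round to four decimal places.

-1.8856

Let group 1 = line 1, group 2 = line 2. H0: μ_1 = μ_2; H1: μ_1 < μ_2 (two-sample pooled-variance t-test, left-tailed).
s_p² = [(24−1)·6.05² + (26−1)·4.837²]/(24+26−2) = 29.7244
t = (24.59 − 27.5)/√[29.7244·(1/24 + 1/26)] = -1.8856
df = n₁ + n₂ − 2 = 48
p-value = P(T ≤ -1.8856) ≈ 0.0327
Since p ≈ 0.0327 < α = 0.1, reject H0; the data support H1.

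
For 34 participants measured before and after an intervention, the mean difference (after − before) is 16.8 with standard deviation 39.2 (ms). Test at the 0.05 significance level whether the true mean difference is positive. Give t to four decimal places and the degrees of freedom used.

t = 2.4990, df = 33

H0: μ_d = 0; H1: μ_d > 0 (paired t-test on the differences, right-tailed).
t = d̄/(s_d/√n) = 16.8/(39.2/√34) = 2.4990
df = n − 1 = 33
p-value = P(T ≥ 2.4990) ≈ 0.0088
Since p ≈ 0.0088 < α = 0.05, reject H0; the evidence is statistically significant.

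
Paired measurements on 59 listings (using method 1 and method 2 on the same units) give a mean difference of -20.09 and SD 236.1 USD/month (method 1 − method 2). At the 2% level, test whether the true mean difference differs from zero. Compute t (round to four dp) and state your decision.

t = -0.6536; fail to reject H0

H0: μ_d = 0; H1: μ_d ≠ 0 (paired t-test on the differences, two-sided).
t = d̄/(s_d/√n) = -20.09/(236.1/√59) = -0.6536
df = n − 1 = 58
Two-sided p-value ≈ 0.5160
Since p ≈ 0.5160 > α = 0.02, fail to reject H0; the evidence is not statistically significant.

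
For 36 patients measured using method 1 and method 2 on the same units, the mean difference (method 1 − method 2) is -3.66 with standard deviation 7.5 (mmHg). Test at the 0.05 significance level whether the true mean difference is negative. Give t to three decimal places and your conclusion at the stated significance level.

H0: μ_d = 0; H1: μ_d < 0 (paired t-test on the differences, left-tailed).
t = d̄/(s_d/√n) = -3.66/(7.5/√36) = -2.928
df = n − 1 = 35
p-value = P(T ≤ -2.928) ≈ 0.003
Since p ≈ 0.003 < α = 0.05, reject H0; the data support H1.

t = -2.928; reject H0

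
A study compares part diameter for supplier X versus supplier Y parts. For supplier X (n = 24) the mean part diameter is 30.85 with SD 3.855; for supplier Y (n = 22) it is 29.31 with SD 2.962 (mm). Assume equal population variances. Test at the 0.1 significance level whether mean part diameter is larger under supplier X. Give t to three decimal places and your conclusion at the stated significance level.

t = 1.509; reject H0

Let group 1 = supplier X, group 2 = supplier Y. H0: μ_1 = μ_2; H1: μ_1 > μ_2 (two-sample pooled-variance t-test, right-tailed).
s_p² = [(24−1)·3.855² + (22−1)·2.962²]/(24+22−2) = 11.9556
t = (30.85 − 29.31)/√[11.9556·(1/24 + 1/22)] = 1.509
df = n₁ + n₂ − 2 = 44
p-value = P(T ≥ 1.509) ≈ 0.069
Since p ≈ 0.069 < α = 0.1, reject H0; the evidence is statistically significant.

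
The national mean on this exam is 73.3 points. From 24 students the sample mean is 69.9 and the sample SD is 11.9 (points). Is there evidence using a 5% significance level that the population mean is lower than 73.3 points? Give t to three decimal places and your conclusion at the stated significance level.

H0: μ = 73.3; H1: μ < 73.3 (one-sample t-test, left-tailed).
t = (x̄ − μ₀)/(s/√n) = (69.9 − 73.3)/(11.9/√24) = -1.400
df = n − 1 = 23
p-value = P(T ≤ -1.400) ≈ 0.0875
Since p ≈ 0.0875 > α = 0.05, fail to reject H0; the data do not provide sufficient evidence against H0.

t = -1.400; fail to reject H0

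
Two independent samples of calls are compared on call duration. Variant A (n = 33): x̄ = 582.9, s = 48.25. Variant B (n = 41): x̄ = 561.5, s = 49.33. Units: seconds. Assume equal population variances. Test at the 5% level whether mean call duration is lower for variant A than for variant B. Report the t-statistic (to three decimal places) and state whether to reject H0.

Let group 1 = variant A, group 2 = variant B. H0: μ_1 = μ_2; H1: μ_1 < μ_2 (two-sample pooled-variance t-test, left-tailed).
s_p² = [(33−1)·48.25² + (41−1)·49.33²]/(33+41−2) = 2386.61
t = (582.9 − 561.5)/√[2386.61·(1/33 + 1/41)] = 1.873
df = n₁ + n₂ − 2 = 72
p-value = P(T ≤ 1.873) ≈ 0.967
Since p ≈ 0.967 > α = 0.05, fail to reject H0; the data do not provide sufficient evidence against H0.

t = 1.873; fail to reject H0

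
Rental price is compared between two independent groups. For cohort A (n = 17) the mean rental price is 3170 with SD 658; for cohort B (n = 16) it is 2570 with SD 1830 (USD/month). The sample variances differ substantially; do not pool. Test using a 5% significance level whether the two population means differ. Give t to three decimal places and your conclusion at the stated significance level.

Let group 1 = cohort A, group 2 = cohort B. H0: μ_1 = μ_2; H1: μ_1 ≠ μ_2 (Welch's two-sample t-test, two-sided).
t = (x̄_1 − x̄_2)/√(s_1²/n_1 + s_2²/n_2) = (3170 − 2570)/√(658²/17 + 1830²/16) = 1.238
Welch–Satterthwaite df ≈ 18.61
Two-sided p-value ≈ 0.231
Since p ≈ 0.231 > α = 0.05, fail to reject H0; the data do not provide sufficient evidence against H0.

t = 1.238; fail to reject H0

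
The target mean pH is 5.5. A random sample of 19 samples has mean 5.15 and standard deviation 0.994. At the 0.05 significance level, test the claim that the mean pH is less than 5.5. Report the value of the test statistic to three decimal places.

-1.535

H0: μ = 5.5; H1: μ < 5.5 (one-sample t-test, left-tailed).
t = (x̄ − μ₀)/(s/√n) = (5.15 − 5.5)/(0.994/√19) = -1.535
df = n − 1 = 18
p-value = P(T ≤ -1.535) ≈ 0.0711
Since p ≈ 0.0711 > α = 0.05, fail to reject H0; the evidence is not statistically significant.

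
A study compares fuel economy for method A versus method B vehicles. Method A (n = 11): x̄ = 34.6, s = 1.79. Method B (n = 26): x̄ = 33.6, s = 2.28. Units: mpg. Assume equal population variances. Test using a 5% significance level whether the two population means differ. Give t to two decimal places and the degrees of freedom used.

t = 1.29, df = 35

Let group 1 = method A, group 2 = method B. H0: μ_1 = μ_2; H1: μ_1 ≠ μ_2 (two-sample pooled-variance t-test, two-sided).
s_p² = [(11−1)·1.79² + (26−1)·2.28²]/(11+26−2) = 4.6286
t = (34.6 − 33.6)/√[4.6286·(1/11 + 1/26)] = 1.29
df = n₁ + n₂ − 2 = 35
Two-sided p-value ≈ 0.2047
Since p ≈ 0.2047 > α = 0.05, fail to reject H0; the evidence is not statistically significant.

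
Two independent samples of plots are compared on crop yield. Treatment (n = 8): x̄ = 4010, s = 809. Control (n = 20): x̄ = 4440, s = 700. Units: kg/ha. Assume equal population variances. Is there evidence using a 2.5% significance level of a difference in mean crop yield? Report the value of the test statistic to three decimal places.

-1.406

Let group 1 = treatment, group 2 = control. H0: μ_1 = μ_2; H1: μ_1 ≠ μ_2 (two-sample pooled-variance t-test, two-sided).
s_p² = [(8−1)·809² + (20−1)·700²]/(8+20−2) = 534283
t = (4010 − 4440)/√[534283·(1/8 + 1/20)] = -1.406
df = n₁ + n₂ − 2 = 26
Two-sided p-value ≈ 0.171
Since p ≈ 0.171 > α = 0.025, fail to reject H0; the evidence is not statistically significant.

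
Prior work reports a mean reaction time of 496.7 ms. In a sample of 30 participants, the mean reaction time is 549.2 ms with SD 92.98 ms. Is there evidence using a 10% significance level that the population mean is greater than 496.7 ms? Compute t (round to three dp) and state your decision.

H0: μ = 496.7; H1: μ > 496.7 (one-sample t-test, right-tailed).
t = (x̄ − μ₀)/(s/√n) = (549.2 − 496.7)/(92.98/√30) = 3.093
df = n − 1 = 29
p-value = P(T ≥ 3.093) ≈ 0.0022
Since p ≈ 0.0022 < α = 0.1, reject H0; the data support H1.

t = 3.093; reject H0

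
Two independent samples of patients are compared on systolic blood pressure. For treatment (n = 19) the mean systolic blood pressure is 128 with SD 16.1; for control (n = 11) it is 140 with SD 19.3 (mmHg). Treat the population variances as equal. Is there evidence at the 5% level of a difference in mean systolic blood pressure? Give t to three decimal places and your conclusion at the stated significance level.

Let group 1 = treatment, group 2 = control. H0: μ_1 = μ_2; H1: μ_1 ≠ μ_2 (two-sample pooled-variance t-test, two-sided).
s_p² = [(19−1)·16.1² + (11−1)·19.3²]/(19+11−2) = 299.667
t = (128 − 140)/√[299.667·(1/19 + 1/11)] = -1.830
df = n₁ + n₂ − 2 = 28
Two-sided p-value ≈ 0.0780
Since p ≈ 0.0780 > α = 0.05, fail to reject H0; the evidence is not statistically significant.

t = -1.830; fail to reject H0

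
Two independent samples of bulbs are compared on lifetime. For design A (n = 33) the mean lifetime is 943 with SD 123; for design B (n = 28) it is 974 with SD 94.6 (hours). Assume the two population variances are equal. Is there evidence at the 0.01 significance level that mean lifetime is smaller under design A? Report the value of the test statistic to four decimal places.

-1.0878

Let group 1 = design A, group 2 = design B. H0: μ_1 = μ_2; H1: μ_1 < μ_2 (two-sample pooled-variance t-test, left-tailed).
s_p² = [(33−1)·123² + (28−1)·94.6²]/(33+28−2) = 12300.9
t = (943 − 974)/√[12300.9·(1/33 + 1/28)] = -1.0878
df = n₁ + n₂ − 2 = 59
p-value = P(T ≤ -1.0878) ≈ 0.141
Since p ≈ 0.141 > α = 0.01, fail to reject H0; the evidence is not statistically significant.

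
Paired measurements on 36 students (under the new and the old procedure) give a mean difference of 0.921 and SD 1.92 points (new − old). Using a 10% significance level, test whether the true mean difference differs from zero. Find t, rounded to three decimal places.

H0: μ_d = 0; H1: μ_d ≠ 0 (paired t-test on the differences, two-sided).
t = d̄/(s_d/√n) = 0.921/(1.92/√36) = 2.878
df = n − 1 = 35
Two-sided p-value ≈ 0.007
Since p ≈ 0.007 < α = 0.1, reject H0; the data support H1.

2.878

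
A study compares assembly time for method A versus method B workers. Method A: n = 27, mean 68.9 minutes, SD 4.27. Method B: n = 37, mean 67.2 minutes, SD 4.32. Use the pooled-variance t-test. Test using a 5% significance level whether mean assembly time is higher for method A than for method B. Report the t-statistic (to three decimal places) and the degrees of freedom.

t = 1.562, df = 62

Let group 1 = method A, group 2 = method B. H0: μ_1 = μ_2; H1: μ_1 > μ_2 (two-sample pooled-variance t-test, right-tailed).
s_p² = [(27−1)·4.27² + (37−1)·4.32²]/(27+37−2) = 18.4823
t = (68.9 − 67.2)/√[18.4823·(1/27 + 1/37)] = 1.562
df = n₁ + n₂ − 2 = 62
p-value = P(T ≥ 1.562) ≈ 0.0617
Since p ≈ 0.0617 > α = 0.05, fail to reject H0; the data do not provide sufficient evidence against H0.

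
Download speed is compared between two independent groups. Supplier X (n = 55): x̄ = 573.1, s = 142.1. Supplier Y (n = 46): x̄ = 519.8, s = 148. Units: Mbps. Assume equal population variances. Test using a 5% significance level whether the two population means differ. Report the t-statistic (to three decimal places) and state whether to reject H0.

Let group 1 = supplier X, group 2 = supplier Y. H0: μ_1 = μ_2; H1: μ_1 ≠ μ_2 (two-sample pooled-variance t-test, two-sided).
s_p² = [(55−1)·142.1² + (46−1)·148²]/(55+46−2) = 20970.4
t = (573.1 − 519.8)/√[20970.4·(1/55 + 1/46)] = 1.842
df = n₁ + n₂ − 2 = 99
Two-sided p-value ≈ 0.0684
Since p ≈ 0.0684 > α = 0.05, fail to reject H0; the evidence is not statistically significant.

t = 1.842; fail to reject H0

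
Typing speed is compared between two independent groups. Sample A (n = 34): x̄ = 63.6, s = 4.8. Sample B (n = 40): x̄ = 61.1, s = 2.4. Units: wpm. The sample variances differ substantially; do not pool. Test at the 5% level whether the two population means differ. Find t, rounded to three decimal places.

Let group 1 = sample A, group 2 = sample B. H0: μ_1 = μ_2; H1: μ_1 ≠ μ_2 (Welch's two-sample t-test, two-sided).
t = (x̄_1 − x̄_2)/√(s_1²/n_1 + s_2²/n_2) = (63.6 − 61.1)/√(4.8²/34 + 2.4²/40) = 2.758
Welch–Satterthwaite df ≈ 46.73
Two-sided p-value ≈ 0.0083
Since p ≈ 0.0083 < α = 0.05, reject H0; the data support H1.

2.758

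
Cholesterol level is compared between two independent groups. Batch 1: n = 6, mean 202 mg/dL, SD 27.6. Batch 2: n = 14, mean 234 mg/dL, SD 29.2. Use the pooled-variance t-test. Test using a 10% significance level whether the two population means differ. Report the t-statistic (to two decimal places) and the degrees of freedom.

Let group 1 = batch 1, group 2 = batch 2. H0: μ_1 = μ_2; H1: μ_1 ≠ μ_2 (two-sample pooled-variance t-test, two-sided).
s_p² = [(6−1)·27.6² + (14−1)·29.2²]/(6+14−2) = 827.396
t = (202 − 234)/√[827.396·(1/6 + 1/14)] = -2.28
df = n₁ + n₂ − 2 = 18
Two-sided p-value ≈ 0.0350
Since p ≈ 0.0350 < α = 0.1, reject H0; the evidence is statistically significant.

t = -2.28, df = 18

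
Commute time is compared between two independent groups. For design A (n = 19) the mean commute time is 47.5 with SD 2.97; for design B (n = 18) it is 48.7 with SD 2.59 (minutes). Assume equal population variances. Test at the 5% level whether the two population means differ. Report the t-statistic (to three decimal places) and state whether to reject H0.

t = -1.307; fail to reject H0

Let group 1 = design A, group 2 = design B. H0: μ_1 = μ_2; H1: μ_1 ≠ μ_2 (two-sample pooled-variance t-test, two-sided).
s_p² = [(19−1)·2.97² + (18−1)·2.59²]/(19+18−2) = 7.79468
t = (47.5 − 48.7)/√[7.79468·(1/19 + 1/18)] = -1.307
df = n₁ + n₂ − 2 = 35
Two-sided p-value ≈ 0.200
Since p ≈ 0.200 > α = 0.05, fail to reject H0; the evidence is not statistically significant.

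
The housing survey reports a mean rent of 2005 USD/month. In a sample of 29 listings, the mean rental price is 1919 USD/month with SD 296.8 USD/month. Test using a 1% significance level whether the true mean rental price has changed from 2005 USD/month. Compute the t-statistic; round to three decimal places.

-1.560

H0: μ = 2005; H1: μ ≠ 2005 (one-sample t-test, two-sided).
t = (x̄ − μ₀)/(s/√n) = (1919 − 2005)/(296.8/√29) = -1.560
df = n − 1 = 28
Two-sided p-value ≈ 0.130
Since p ≈ 0.130 > α = 0.01, fail to reject H0; the data do not provide sufficient evidence against H0.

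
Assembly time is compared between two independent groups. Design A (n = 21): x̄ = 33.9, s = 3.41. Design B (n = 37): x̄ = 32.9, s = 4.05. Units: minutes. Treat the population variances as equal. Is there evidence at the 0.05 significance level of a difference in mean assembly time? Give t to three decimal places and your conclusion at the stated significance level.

Let group 1 = design A, group 2 = design B. H0: μ_1 = μ_2; H1: μ_1 ≠ μ_2 (two-sample pooled-variance t-test, two-sided).
s_p² = [(21−1)·3.41² + (37−1)·4.05²]/(21+37−2) = 14.6974
t = (33.9 − 32.9)/√[14.6974·(1/21 + 1/37)] = 0.955
df = n₁ + n₂ − 2 = 56
Two-sided p-value ≈ 0.3438
Since p ≈ 0.3438 > α = 0.05, fail to reject H0; the evidence is not statistically significant.

t = 0.955; fail to reject H0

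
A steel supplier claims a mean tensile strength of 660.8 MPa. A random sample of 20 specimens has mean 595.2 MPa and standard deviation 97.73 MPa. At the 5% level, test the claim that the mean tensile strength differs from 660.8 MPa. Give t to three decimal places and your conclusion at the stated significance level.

H0: μ = 660.8; H1: μ ≠ 660.8 (one-sample t-test, two-sided).
t = (x̄ − μ₀)/(s/√n) = (595.2 − 660.8)/(97.73/√20) = -3.002
df = n − 1 = 19
Two-sided p-value ≈ 0.0073
Since p ≈ 0.0073 < α = 0.05, reject H0; the data support H1.

t = -3.002; reject H0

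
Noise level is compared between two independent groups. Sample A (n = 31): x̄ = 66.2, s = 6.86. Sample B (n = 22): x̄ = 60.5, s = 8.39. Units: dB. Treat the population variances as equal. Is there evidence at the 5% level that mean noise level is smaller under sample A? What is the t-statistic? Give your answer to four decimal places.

Let group 1 = sample A, group 2 = sample B. H0: μ_1 = μ_2; H1: μ_1 < μ_2 (two-sample pooled-variance t-test, left-tailed).
s_p² = [(31−1)·6.86² + (22−1)·8.39²]/(31+22−2) = 56.6671
t = (66.2 − 60.5)/√[56.6671·(1/31 + 1/22)] = 2.7162
df = n₁ + n₂ − 2 = 51
p-value = P(T ≤ 2.7162) ≈ 0.9955
Since p ≈ 0.9955 > α = 0.05, fail to reject H0; the data do not provide sufficient evidence against H0.

2.7162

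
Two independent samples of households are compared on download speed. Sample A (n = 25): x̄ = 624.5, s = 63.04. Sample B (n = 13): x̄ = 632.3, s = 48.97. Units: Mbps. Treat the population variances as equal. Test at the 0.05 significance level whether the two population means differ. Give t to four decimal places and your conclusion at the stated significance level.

t = -0.3884; fail to reject H0

Let group 1 = sample A, group 2 = sample B. H0: μ_1 = μ_2; H1: μ_1 ≠ μ_2 (two-sample pooled-variance t-test, two-sided).
s_p² = [(25−1)·63.04² + (13−1)·48.97²]/(25+13−2) = 3448.71
t = (624.5 − 632.3)/√[3448.71·(1/25 + 1/13)] = -0.3884
df = n₁ + n₂ − 2 = 36
Two-sided p-value ≈ 0.700
Since p ≈ 0.700 > α = 0.05, fail to reject H0; the evidence is not statistically significant.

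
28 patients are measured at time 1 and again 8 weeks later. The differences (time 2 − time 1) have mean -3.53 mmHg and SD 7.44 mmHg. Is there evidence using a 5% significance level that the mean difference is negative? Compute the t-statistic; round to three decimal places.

H0: μ_d = 0; H1: μ_d < 0 (paired t-test on the differences, left-tailed).
t = d̄/(s_d/√n) = -3.53/(7.44/√28) = -2.511
df = n − 1 = 27
p-value = P(T ≤ -2.511) ≈ 0.009
Since p ≈ 0.009 < α = 0.05, reject H0; the data support H1.

-2.511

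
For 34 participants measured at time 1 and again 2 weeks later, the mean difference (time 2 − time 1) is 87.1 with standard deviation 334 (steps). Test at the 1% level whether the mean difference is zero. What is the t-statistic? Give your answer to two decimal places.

1.52

H0: μ_d = 0; H1: μ_d ≠ 0 (paired t-test on the differences, two-sided).
t = d̄/(s_d/√n) = 87.1/(334/√34) = 1.52
df = n − 1 = 33
Two-sided p-value ≈ 0.138
Since p ≈ 0.138 > α = 0.01, fail to reject H0; the data do not provide sufficient evidence against H0.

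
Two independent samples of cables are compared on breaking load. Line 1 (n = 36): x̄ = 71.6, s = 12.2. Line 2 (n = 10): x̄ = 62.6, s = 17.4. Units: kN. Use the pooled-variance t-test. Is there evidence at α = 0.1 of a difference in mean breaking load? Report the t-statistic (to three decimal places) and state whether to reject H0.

Let group 1 = line 1, group 2 = line 2. H0: μ_1 = μ_2; H1: μ_1 ≠ μ_2 (two-sample pooled-variance t-test, two-sided).
s_p² = [(36−1)·12.2² + (10−1)·17.4²]/(36+10−2) = 180.324
t = (71.6 − 62.6)/√[180.324·(1/36 + 1/10)] = 1.875
df = n₁ + n₂ − 2 = 44
Two-sided p-value ≈ 0.0674
Since p ≈ 0.0674 < α = 0.1, reject H0; the evidence is statistically significant.

t = 1.875; reject H0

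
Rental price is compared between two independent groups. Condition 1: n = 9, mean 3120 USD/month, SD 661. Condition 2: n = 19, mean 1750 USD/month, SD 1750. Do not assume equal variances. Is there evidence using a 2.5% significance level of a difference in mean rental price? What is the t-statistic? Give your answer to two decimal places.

2.99

Let group 1 = condition 1, group 2 = condition 2. H0: μ_1 = μ_2; H1: μ_1 ≠ μ_2 (Welch's two-sample t-test, two-sided).
t = (x̄_1 − x̄_2)/√(s_1²/n_1 + s_2²/n_2) = (3120 − 1750)/√(661²/9 + 1750²/19) = 2.99
Welch–Satterthwaite df ≈ 25.31
Two-sided p-value ≈ 0.006
Since p ≈ 0.006 < α = 0.025, reject H0; the evidence is statistically significant.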